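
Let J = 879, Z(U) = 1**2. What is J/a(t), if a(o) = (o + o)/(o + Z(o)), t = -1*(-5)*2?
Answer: 9669/20 ≈ 483.45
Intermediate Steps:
t = 10 (t = 5*2 = 10)
Z(U) = 1
a(o) = 2*o/(1 + o) (a(o) = (o + o)/(o + 1) = (2*o)/(1 + o) = 2*o/(1 + o))
J/a(t) = 879/((2*10/(1 + 10))) = 879/((2*10/11)) = 879/((2*10*(1/11))) = 879/(20/11) = 879*(11/20) = 9669/20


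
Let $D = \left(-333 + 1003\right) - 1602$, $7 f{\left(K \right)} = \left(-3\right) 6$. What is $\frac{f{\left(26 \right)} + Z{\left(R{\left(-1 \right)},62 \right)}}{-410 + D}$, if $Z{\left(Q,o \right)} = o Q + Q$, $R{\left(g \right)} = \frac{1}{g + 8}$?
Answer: $- \frac{45}{9394} \approx -0.0047903$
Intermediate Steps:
$f{\left(K \right)} = - \frac{18}{7}$ ($f{\left(K \right)} = \frac{\left(-3\right) 6}{7} = \frac{1}{7} \left(-18\right) = - \frac{18}{7}$)
$R{\left(g \right)} = \frac{1}{8 + g}$
$Z{\left(Q,o \right)} = Q + Q o$ ($Z{\left(Q,o \right)} = Q o + Q = Q + Q o$)
$D = -932$ ($D = 670 - 1602 = -932$)
$\frac{f{\left(26 \right)} + Z{\left(R{\left(-1 \right)},62 \right)}}{-410 + D} = \frac{- \frac{18}{7} + \frac{1 + 62}{8 - 1}}{-410 - 932} = \frac{- \frac{18}{7} + \frac{1}{7} \cdot 63}{-1342} = \left(- \frac{18}{7} + \frac{1}{7} \cdot 63\right) \left(- \frac{1}{1342}\right) = \left(- \frac{18}{7} + 9\right) \left(- \frac{1}{1342}\right) = \frac{45}{7} \left(- \frac{1}{1342}\right) = - \frac{45}{9394}$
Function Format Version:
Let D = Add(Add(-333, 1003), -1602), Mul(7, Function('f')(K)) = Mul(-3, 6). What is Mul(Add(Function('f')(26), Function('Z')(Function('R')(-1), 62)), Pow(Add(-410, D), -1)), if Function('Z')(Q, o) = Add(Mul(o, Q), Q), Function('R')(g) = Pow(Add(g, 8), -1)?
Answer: Rational(-45, 9394) ≈ -0.0047903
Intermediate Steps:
Function('f')(K) = Rational(-18, 7) (Function('f')(K) = Mul(Rational(1, 7), Mul(-3, 6)) = Mul(Rational(1, 7), -18) = Rational(-18, 7))
Function('R')(g) = Pow(Add(8, g), -1)
Function('Z')(Q, o) = Add(Q, Mul(Q, o)) (Function('Z')(Q, o) = Add(Mul(Q, o), Q) = Add(Q, Mul(Q, o)))
D = -932 (D = Add(670, -1602) = -932)
Mul(Add(Function('f')(26), Function('Z')(Function('R')(-1), 62)), Pow(Add(-410, D), -1)) = Mul(Add(Rational(-18, 7), Mul(Pow(Add(8, -1), -1), Add(1, 62))), Pow(Add(-410, -932), -1)) = Mul(Add(Rational(-18, 7), Mul(Pow(7, -1), 63)), Pow(-1342, -1)) = Mul(Add(Rational(-18, 7), Mul(Rational(1, 7), 63)), Rational(-1, 1342)) = Mul(Add(Rational(-18, 7), 9), Rational(-1, 1342)) = Mul(Rational(45, 7), Rational(-1, 1342)) = Rational(-45, 9394)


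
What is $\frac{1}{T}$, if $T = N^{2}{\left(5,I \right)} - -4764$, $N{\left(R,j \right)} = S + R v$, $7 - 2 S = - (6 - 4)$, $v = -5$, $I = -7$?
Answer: $\frac{4}{20737} \approx 0.00019289$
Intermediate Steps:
$S = \frac{9}{2}$ ($S = \frac{7}{2} - \frac{\left(-1\right) \left(6 - 4\right)}{2} = \frac{7}{2} - \frac{\left(-1\right) 2}{2} = \frac{7}{2} - -1 = \frac{7}{2} + 1 = \frac{9}{2} \approx 4.5$)
$N{\left(R,j \right)} = \frac{9}{2} - 5 R$ ($N{\left(R,j \right)} = \frac{9}{2} + R \left(-5\right) = \frac{9}{2} - 5 R$)
$T = \frac{20737}{4}$ ($T = \left(\frac{9}{2} - 25\right)^{2} - -4764 = \left(\frac{9}{2} - 25\right)^{2} + 4764 = \left(- \frac{41}{2}\right)^{2} + 4764 = \frac{1681}{4} + 4764 = \frac{20737}{4} \approx 5184.3$)
$\frac{1}{T} = \frac{1}{\frac{20737}{4}} = \frac{4}{20737}$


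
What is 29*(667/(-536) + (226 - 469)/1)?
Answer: -3796535/536 ≈ -7083.1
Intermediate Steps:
29*(667/(-536) + (226 - 469)/1) = 29*(667*(-1/536) - 243*1) = 29*(-667/536 - 243) = 29*(-130915/536) = -3796535/536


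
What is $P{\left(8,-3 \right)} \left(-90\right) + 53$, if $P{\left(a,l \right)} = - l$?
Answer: $-217$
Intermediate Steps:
$P{\left(8,-3 \right)} \left(-90\right) + 53 = \left(-1\right) \left(-3\right) \left(-90\right) + 53 = 3 \left(-90\right) + 53 = -270 + 53 = -217$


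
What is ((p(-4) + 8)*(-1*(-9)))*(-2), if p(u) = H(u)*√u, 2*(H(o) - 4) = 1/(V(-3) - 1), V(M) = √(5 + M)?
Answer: -144 - 162*I - 18*I*√2 ≈ -144.0 - 187.46*I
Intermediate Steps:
H(o) = 4 + 1/(2*(-1 + √2)) (H(o) = 4 + 1/(2*(√(5 - 3) - 1)) = 4 + 1/(2*(√2 - 1)) = 4 + 1/(2*(-1 + √2)))
p(u) = √u*(9/2 + √2/2) (p(u) = (9/2 + √2/2)*√u = √u*(9/2 + √2/2))
((p(-4) + 8)*(-1*(-9)))*(-2) = (((9*√(-4)/2 + √2*√(-4)/2) + 8)*(-1*(-9)))*(-2) = (((9*(2*I)/2 + √2*(2*I)/2) + 8)*9)*(-2) = (((9*I + I*√2) + 8)*9)*(-2) = ((8 + 9*I + I*√2)*9)*(-2) = (72 + 81*I + 9*I*√2)*(-2) = -144 - 162*I - 18*I*√2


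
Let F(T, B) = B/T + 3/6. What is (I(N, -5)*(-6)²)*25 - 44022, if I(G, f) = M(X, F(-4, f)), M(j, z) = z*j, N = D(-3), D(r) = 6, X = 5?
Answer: -36147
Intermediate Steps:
F(T, B) = ½ + B/T (F(T, B) = B/T + 3*(⅙) = B/T + ½ = ½ + B/T)
N = 6
M(j, z) = j*z
I(G, f) = 5/2 - 5*f/4 (I(G, f) = 5*((f + (½)*(-4))/(-4)) = 5*(-(f - 2)/4) = 5*(-(-2 + f)/4) = 5*(½ - f/4) = 5/2 - 5*f/4)
(I(N, -5)*(-6)²)*25 - 44022 = ((5/2 - 5/4*(-5))*(-6)²)*25 - 44022 = ((5/2 + 25/4)*36)*25 - 44022 = ((35/4)*36)*25 - 44022 = 315*25 - 44022 = 7875 - 44022 = -36147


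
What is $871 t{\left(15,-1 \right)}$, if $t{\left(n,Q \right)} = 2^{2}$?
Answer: $3484$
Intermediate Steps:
$t{\left(n,Q \right)} = 4$
$871 t{\left(15,-1 \right)} = 871 \cdot 4 = 3484$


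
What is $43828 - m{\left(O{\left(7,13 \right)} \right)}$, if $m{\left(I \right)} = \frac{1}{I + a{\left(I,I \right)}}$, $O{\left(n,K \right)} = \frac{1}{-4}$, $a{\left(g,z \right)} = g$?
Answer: $43830$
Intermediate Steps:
$O{\left(n,K \right)} = - \frac{1}{4}$
$m{\left(I \right)} = \frac{1}{2 I}$ ($m{\left(I \right)} = \frac{1}{I + I} = \frac{1}{2 I}$)
$43828 - m{\left(O{\left(7,13 \right)} \right)} = 43828 - \frac{1}{2 \left(- \frac{1}{4}\right)} = 43828 - \frac{1}{2} \left(-4\right) = 43828 - -2 = 43828 + 2 = 43830$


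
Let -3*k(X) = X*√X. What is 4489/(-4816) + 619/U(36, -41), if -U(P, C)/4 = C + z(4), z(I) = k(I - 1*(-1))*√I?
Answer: 209337263/70453264 - 9285*√5/29258 ≈ 2.2617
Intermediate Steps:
k(X) = -X^(3/2)/3 (k(X) = -X*√X/3 = -X^(3/2)/3)
z(I) = -√I*(1 + I)^(3/2)/3 (z(I) = (-(I - 1*(-1))^(3/2)/3)*√I = (-(I + 1)^(3/2)/3)*√I = (-(1 + I)^(3/2)/3)*√I = -√I*(1 + I)^(3/2)/3)
U(P, C) = -4*C + 40*√5/3 (U(P, C) = -4*(C - √4*(1 + 4)^(3/2)/3) = -4*(C - ⅓*2*5^(3/2)) = -4*(C - ⅓*2*5*√5) = -4*(C - 10*√5/3) = -4*C + 40*√5/3)
4489/(-4816) + 619/U(36, -41) = 4489/(-4816) + 619/(-4*(-41) + 40*√5/3) = 4489*(-1/4816) + 619/(164 + 40*√5/3) = -4489/4816 + 619/(164 + 40*√5/3)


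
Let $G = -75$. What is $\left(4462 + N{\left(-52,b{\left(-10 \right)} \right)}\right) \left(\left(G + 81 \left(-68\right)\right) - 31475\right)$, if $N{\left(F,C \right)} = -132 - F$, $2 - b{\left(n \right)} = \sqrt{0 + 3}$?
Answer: $-162388156$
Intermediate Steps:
$b{\left(n \right)} = 2 - \sqrt{3}$ ($b{\left(n \right)} = 2 - \sqrt{0 + 3} = 2 - \sqrt{3}$)
$\left(4462 + N{\left(-52,b{\left(-10 \right)} \right)}\right) \left(\left(G + 81 \left(-68\right)\right) - 31475\right) = \left(4462 - 80\right) \left(\left(-75 + 81 \left(-68\right)\right) - 31475\right) = \left(4462 + \left(-132 + 52\right)\right) \left(\left(-75 - 5508\right) - 31475\right) = \left(4462 - 80\right) \left(-5583 - 31475\right) = 4382 \left(-37058\right) = -162388156$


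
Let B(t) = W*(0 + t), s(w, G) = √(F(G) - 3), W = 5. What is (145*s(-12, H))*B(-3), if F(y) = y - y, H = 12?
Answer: -2175*I*√3 ≈ -3767.2*I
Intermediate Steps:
F(y) = 0
s(w, G) = I*√3 (s(w, G) = √(0 - 3) = √(-3) = I*√3)
B(t) = 5*t (B(t) = 5*(0 + t) = 5*t)
(145*s(-12, H))*B(-3) = (145*(I*√3))*(5*(-3)) = (145*I*√3)*(-15) = -2175*I*√3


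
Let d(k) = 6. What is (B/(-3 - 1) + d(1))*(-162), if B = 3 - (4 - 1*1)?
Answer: -972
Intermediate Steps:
B = 0 (B = 3 - (4 - 1) = 3 - 1*3 = 3 - 3 = 0)
(B/(-3 - 1) + d(1))*(-162) = (0/(-3 - 1) + 6)*(-162) = (0/(-4) + 6)*(-162) = (0*(-1/4) + 6)*(-162) = (0 + 6)*(-162) = 6*(-162) = -972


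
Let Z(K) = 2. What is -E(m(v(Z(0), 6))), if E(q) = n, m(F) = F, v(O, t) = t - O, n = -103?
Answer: 103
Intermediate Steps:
E(q) = -103
-E(m(v(Z(0), 6))) = -1*(-103) = 103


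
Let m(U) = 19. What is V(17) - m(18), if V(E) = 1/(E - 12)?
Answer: -94/5 ≈ -18.800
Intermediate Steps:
V(E) = 1/(-12 + E)
V(17) - m(18) = 1/(-12 + 17) - 1*19 = 1/5 - 19 = ⅕ - 19 = -94/5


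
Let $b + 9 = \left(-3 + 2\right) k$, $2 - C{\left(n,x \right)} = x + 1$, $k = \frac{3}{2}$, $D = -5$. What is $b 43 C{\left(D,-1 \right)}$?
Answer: $-903$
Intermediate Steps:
$k = \frac{3}{2}$ ($k = 3 \cdot \frac{1}{2} = \frac{3}{2} \approx 1.5$)
$C{\left(n,x \right)} = 1 - x$ ($C{\left(n,x \right)} = 2 - \left(x + 1\right) = 2 - \left(1 + x\right) = 1 - x$)
$b = - \frac{21}{2}$ ($b = -9 + \left(-3 + 2\right) \frac{3}{2} = -9 - \frac{3}{2} = - \frac{21}{2} \approx -10.5$)
$b 43 C{\left(D,-1 \right)} = \left(- \frac{21}{2}\right) 43 \left(1 - -1\right) = - \frac{903 \left(1 + 1\right)}{2} = \left(- \frac{903}{2}\right) 2 = -903$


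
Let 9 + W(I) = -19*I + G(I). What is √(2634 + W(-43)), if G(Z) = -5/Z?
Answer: √6364473/43 ≈ 58.670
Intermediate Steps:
W(I) = -9 - 19*I - 5/I (W(I) = -9 + (-19*I - 5/I) = -9 - 19*I - 5/I)
√(2634 + W(-43)) = √(2634 + (-9 - 19*(-43) - 5/(-43))) = √(2634 + (-9 + 817 - 5*(-1/43))) = √(2634 + (-9 + 817 + 5/43)) = √(2634 + 34749/43) = √(148011/43) = √6364473/43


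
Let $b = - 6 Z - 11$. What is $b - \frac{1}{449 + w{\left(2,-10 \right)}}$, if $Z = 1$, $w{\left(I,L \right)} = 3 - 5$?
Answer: $- \frac{7600}{447} \approx -17.002$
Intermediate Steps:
$w{\left(I,L \right)} = -2$ ($w{\left(I,L \right)} = 3 - 5 = -2$)
$b = -17$ ($b = \left(-6\right) 1 - 11 = -6 - 11 = -17$)
$b - \frac{1}{449 + w{\left(2,-10 \right)}} = -17 - \frac{1}{449 - 2} = -17 - \frac{1}{447} = - \frac{7600}{447}$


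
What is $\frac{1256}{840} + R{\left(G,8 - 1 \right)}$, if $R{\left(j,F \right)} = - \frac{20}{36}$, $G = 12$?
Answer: $\frac{296}{315} \approx 0.93968$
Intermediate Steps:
$R{\left(j,F \right)} = - \frac{5}{9}$ ($R{\left(j,F \right)} = \left(-20\right) \frac{1}{36} = - \frac{5}{9}$)
$\frac{1256}{840} + R{\left(G,8 - 1 \right)} = \frac{1256}{840} - \frac{5}{9} = 1256 \cdot \frac{1}{840} - \frac{5}{9} = \frac{157}{105} - \frac{5}{9} = \frac{296}{315}$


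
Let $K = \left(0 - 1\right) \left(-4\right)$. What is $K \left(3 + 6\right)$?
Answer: $36$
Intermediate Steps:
$K = 4$ ($K = \left(-1\right) \left(-4\right) = 4$)
$K \left(3 + 6\right) = 4 \left(3 + 6\right) = 4 \cdot 9 = 36$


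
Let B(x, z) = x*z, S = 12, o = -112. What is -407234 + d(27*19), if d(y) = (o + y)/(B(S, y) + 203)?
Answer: -2589600605/6359 ≈ -4.0723e+5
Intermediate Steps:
d(y) = (-112 + y)/(203 + 12*y) (d(y) = (-112 + y)/(12*y + 203) = (-112 + y)/(203 + 12*y))
-407234 + d(27*19) = -407234 + (-112 + 27*19)/(203 + 12*(27*19)) = -407234 + (-112 + 513)/(203 + 12*513) = -407234 + 401/(203 + 6156) = -407234 + 401/6359 = -2589600605/6359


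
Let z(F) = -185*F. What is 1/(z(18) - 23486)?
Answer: -1/26816 ≈ -3.7291e-5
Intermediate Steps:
1/(z(18) - 23486) = 1/(-185*18 - 23486) = 1/(-3330 - 23486) = 1/(-26816) = -1/26816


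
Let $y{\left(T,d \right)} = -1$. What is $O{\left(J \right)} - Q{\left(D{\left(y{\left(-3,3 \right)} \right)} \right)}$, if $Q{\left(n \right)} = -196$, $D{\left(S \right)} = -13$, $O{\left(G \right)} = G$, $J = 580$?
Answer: $776$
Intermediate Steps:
$O{\left(J \right)} - Q{\left(D{\left(y{\left(-3,3 \right)} \right)} \right)} = 580 - -196 = 580 + 196 = 776$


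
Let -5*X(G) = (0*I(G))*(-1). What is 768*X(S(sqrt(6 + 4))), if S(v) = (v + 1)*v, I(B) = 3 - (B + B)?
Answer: 0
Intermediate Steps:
I(B) = 3 - 2*B
S(v) = v*(1 + v) (S(v) = (1 + v)*v = v*(1 + v))
X(G) = 0 (X(G) = -0*(3 - 2*G)*(-1)/5 = -0*(-1) = -1/5*0 = 0)
768*X(S(sqrt(6 + 4))) = 768*0 = 0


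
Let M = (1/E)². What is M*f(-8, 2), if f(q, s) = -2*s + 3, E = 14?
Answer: -1/196 ≈ -0.0051020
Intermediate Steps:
f(q, s) = 3 - 2*s
M = 1/196 (M = (1/14)² = 1/196 ≈ 0.0051020)
M*f(-8, 2) = (3 - 2*2)/196 = (3 - 4)/196 = (1/196)*(-1) = -1/196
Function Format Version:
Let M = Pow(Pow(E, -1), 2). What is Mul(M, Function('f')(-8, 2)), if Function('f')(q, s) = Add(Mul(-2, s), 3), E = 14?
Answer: Rational(-1, 196) ≈ -0.0051020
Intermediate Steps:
Function('f')(q, s) = Add(3, Mul(-2, s))
M = Rational(1, 196) (M = Pow(Pow(14, -1), 2) = Pow(Rational(1, 14), 2) = Rational(1, 196) ≈ 0.0051020)
Mul(M, Function('f')(-8, 2)) = Mul(Rational(1, 196), Add(3, Mul(-2, 2))) = Mul(Rational(1, 196), Add(3, -4)) = Mul(Rational(1, 196), -1) = Rational(-1, 196)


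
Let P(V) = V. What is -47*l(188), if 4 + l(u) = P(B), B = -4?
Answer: 376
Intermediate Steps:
l(u) = -8 (l(u) = -4 - 4 = -8)
-47*l(188) = -47*(-8) = 376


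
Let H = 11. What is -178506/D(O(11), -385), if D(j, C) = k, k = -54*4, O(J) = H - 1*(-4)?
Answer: 9917/12 ≈ 826.42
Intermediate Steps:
O(J) = 15 (O(J) = 11 - 1*(-4) = 11 + 4 = 15)
k = -216
D(j, C) = -216
-178506/D(O(11), -385) = -178506/(-216) = -178506*(-1/216) = 9917/12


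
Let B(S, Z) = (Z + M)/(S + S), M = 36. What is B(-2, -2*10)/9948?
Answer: -1/2487 ≈ -0.00040209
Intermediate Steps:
B(S, Z) = (36 + Z)/(2*S) (B(S, Z) = (Z + 36)/(S + S) = (36 + Z)/((2*S)) = (36 + Z)*(1/(2*S)) = (36 + Z)/(2*S))
B(-2, -2*10)/9948 = ((½)*(36 - 2*10)/(-2))/9948 = ((½)*(-½)*(36 - 20))*(1/9948) = ((½)*(-½)*16)*(1/9948) = -4*1/9948 = -1/2487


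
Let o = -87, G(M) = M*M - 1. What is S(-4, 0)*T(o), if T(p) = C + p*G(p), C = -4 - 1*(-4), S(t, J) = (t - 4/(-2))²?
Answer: -2633664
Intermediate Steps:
S(t, J) = (2 + t)² (S(t, J) = (t - 4*(-½))² = (t + 2)² = (2 + t)²)
G(M) = -1 + M² (G(M) = M² - 1 = -1 + M²)
C = 0 (C = -4 + 4 = 0)
T(p) = p*(-1 + p²) (T(p) = 0 + p*(-1 + p²) = p*(-1 + p²))
S(-4, 0)*T(o) = (2 - 4)²*((-87)³ - 1*(-87)) = (-2)²*(-658503 + 87) = 4*(-658416) = -2633664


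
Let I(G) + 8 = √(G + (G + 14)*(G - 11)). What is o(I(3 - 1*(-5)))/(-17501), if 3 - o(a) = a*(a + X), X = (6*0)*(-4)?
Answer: 3/17501 - 16*I*√58/17501 ≈ 0.00017142 - 0.0069626*I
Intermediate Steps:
X = 0 (X = 0*(-4) = 0)
I(G) = -8 + √(G + (-11 + G)*(14 + G)) (I(G) = -8 + √(G + (G + 14)*(G - 11)) = -8 + √(G + (14 + G)*(-11 + G)) = -8 + √(G + (-11 + G)*(14 + G)))
o(a) = 3 - a² (o(a) = 3 - a*(a + 0) = 3 - a*a = 3 - a²)
o(I(3 - 1*(-5)))/(-17501) = (3 - (-8 + √(-154 + (3 - 1*(-5))² + 4*(3 - 1*(-5))))²)/(-17501) = (3 - (-8 + √(-154 + (3 + 5)² + 4*(3 + 5)))²)*(-1/17501) = (3 - (-8 + √(-154 + 8² + 4*8))²)*(-1/17501) = (3 - (-8 + √(-154 + 64 + 32))²)*(-1/17501) = (3 - (-8 + √(-58))²)*(-1/17501) = (3 - (-8 + I*√58)²)*(-1/17501) = -3/17501 + (-8 + I*√58)²/17501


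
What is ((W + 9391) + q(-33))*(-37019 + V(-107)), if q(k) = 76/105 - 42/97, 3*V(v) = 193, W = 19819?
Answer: -32982795205568/30555 ≈ -1.0795e+9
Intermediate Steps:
V(v) = 193/3 (V(v) = (1/3)*193 = 193/3)
q(k) = 2962/10185 (q(k) = 76*(1/105) - 42*1/97 = 76/105 - 42/97 = 2962/10185)
((W + 9391) + q(-33))*(-37019 + V(-107)) = ((19819 + 9391) + 2962/10185)*(-37019 + 193/3) = (29210 + 2962/10185)*(-110864/3) = (297506812/10185)*(-110864/3) = -32982795205568/30555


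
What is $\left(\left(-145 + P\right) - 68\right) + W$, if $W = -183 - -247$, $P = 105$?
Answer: $-44$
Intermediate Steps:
$W = 64$ ($W = -183 + 247 = 64$)
$\left(\left(-145 + P\right) - 68\right) + W = \left(\left(-145 + 105\right) - 68\right) + 64 = \left(-40 - 68\right) + 64 = -108 + 64 = -44$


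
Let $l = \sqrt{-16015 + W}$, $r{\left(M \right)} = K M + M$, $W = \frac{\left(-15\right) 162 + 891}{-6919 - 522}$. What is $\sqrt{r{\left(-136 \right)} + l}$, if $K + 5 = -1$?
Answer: $\frac{\sqrt{37650567080 + 14882 i \sqrt{221678692879}}}{7441} \approx 26.189 + 2.4161 i$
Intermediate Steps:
$K = -6$ ($K = -5 - 1 = -6$)
$W = \frac{1539}{7441}$ ($W = \frac{-2430 + 891}{-7441} = \left(-1539\right) \left(- \frac{1}{7441}\right) = \frac{1539}{7441} \approx 0.20683$)
$r{\left(M \right)} = - 5 M$ ($r{\left(M \right)} = - 6 M + M = - 5 M$)
$l = \frac{2 i \sqrt{221678692879}}{7441}$ ($l = \sqrt{-16015 + \frac{1539}{7441}} = \sqrt{- \frac{119166076}{7441}} = \frac{2 i \sqrt{221678692879}}{7441} \approx 126.55 i$)
$\sqrt{r{\left(-136 \right)} + l} = \sqrt{\left(-5\right) \left(-136\right) + \frac{2 i \sqrt{221678692879}}{7441}} = \sqrt{680 + \frac{2 i \sqrt{221678692879}}{7441}}$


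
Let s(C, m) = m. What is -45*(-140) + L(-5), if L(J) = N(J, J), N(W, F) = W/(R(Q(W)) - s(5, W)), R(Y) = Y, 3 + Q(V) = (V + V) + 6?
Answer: 12605/2 ≈ 6302.5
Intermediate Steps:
Q(V) = 3 + 2*V (Q(V) = -3 + ((V + V) + 6) = -3 + (2*V + 6) = -3 + (6 + 2*V) = 3 + 2*V)
N(W, F) = W/(3 + W) (N(W, F) = W/((3 + 2*W) - W) = W/(3 + W))
L(J) = J/(3 + J)
-45*(-140) + L(-5) = -45*(-140) - 5/(3 - 5) = 6300 - 5/(-2) = 6300 - 5*(-½) = 6300 + 5/2 = 12605/2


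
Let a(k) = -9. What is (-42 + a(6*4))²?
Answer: 2601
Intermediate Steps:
(-42 + a(6*4))² = (-42 - 9)² = (-51)² = 2601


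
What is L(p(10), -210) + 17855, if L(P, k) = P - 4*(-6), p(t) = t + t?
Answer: 17899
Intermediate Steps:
p(t) = 2*t
L(P, k) = 24 + P (L(P, k) = P + 24 = 24 + P)
L(p(10), -210) + 17855 = (24 + 2*10) + 17855 = (24 + 20) + 17855 = 44 + 17855 = 17899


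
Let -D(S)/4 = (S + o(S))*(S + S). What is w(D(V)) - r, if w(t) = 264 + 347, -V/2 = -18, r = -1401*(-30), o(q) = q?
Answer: -41419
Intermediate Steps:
r = 42030
V = 36 (V = -2*(-18) = 36)
D(S) = -16*S² (D(S) = -4*(S + S)*(S + S) = -4*2*S*2*S = -16*S²)
w(t) = 611
w(D(V)) - r = 611 - 1*42030 = 611 - 42030 = -41419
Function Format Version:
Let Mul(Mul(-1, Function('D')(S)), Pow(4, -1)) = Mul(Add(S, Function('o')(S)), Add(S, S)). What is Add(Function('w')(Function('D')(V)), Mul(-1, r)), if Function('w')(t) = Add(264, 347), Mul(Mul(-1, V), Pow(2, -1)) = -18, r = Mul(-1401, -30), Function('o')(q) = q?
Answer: -41419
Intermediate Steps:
r = 42030
V = 36 (V = Mul(-2, -18) = 36)
Function('D')(S) = Mul(-16, Pow(S, 2)) (Function('D')(S) = Mul(-4, Mul(Add(S, S), Add(S, S))) = Mul(-4, Mul(Mul(2, S), Mul(2, S))) = Mul(-4, Mul(4, Pow(S, 2))) = Mul(-16, Pow(S, 2)))
Function('w')(t) = 611
Add(Function('w')(Function('D')(V)), Mul(-1, r)) = Add(611, Mul(-1, 42030)) = Add(611, -42030) = -41419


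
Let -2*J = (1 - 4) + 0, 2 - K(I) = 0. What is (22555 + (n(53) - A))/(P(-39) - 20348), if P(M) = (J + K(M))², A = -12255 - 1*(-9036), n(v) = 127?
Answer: -103604/81343 ≈ -1.2737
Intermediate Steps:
K(I) = 2 (K(I) = 2 - 1*0 = 2 + 0 = 2)
A = -3219 (A = -12255 + 9036 = -3219)
J = 3/2 (J = -((1 - 4) + 0)/2 = -(-3 + 0)/2 = -½*(-3) = 3/2 ≈ 1.5000)
P(M) = 49/4 (P(M) = (3/2 + 2)² = (7/2)² = 49/4)
(22555 + (n(53) - A))/(P(-39) - 20348) = (22555 + (127 - 1*(-3219)))/(49/4 - 20348) = (22555 + (127 + 3219))/(-81343/4) = (22555 + 3346)*(-4/81343) = 25901*(-4/81343) = -103604/81343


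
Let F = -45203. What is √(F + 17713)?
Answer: I*√27490 ≈ 165.8*I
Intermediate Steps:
√(F + 17713) = √(-45203 + 17713) = √(-27490) = I*√27490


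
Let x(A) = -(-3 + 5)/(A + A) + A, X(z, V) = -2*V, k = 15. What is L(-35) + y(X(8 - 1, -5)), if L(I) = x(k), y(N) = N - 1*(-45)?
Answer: 1049/15 ≈ 69.933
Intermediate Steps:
y(N) = 45 + N (y(N) = N + 45 = 45 + N)
x(A) = A - 1/A (x(A) = -2/(2*A) + A = -2*1/(2*A) + A = -1/A + A = A - 1/A)
L(I) = 224/15 (L(I) = 15 - 1/15 = 224/15)
L(-35) + y(X(8 - 1, -5)) = 224/15 + (45 - 2*(-5)) = 224/15 + (45 + 10) = 224/15 + 55 = 1049/15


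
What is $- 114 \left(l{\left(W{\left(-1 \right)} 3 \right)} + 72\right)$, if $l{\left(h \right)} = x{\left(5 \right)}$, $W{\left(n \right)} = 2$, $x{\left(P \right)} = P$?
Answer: $-8778$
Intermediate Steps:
$l{\left(h \right)} = 5$
$- 114 \left(l{\left(W{\left(-1 \right)} 3 \right)} + 72\right) = - 114 \left(5 + 72\right) = \left(-114\right) 77 = -8778$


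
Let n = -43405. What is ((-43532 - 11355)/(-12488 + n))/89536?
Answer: 54887/5004435648 ≈ 1.0968e-5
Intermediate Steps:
((-43532 - 11355)/(-12488 + n))/89536 = ((-43532 - 11355)/(-12488 - 43405))/89536 = -54887/(-55893)*(1/89536) = -54887*(-1/55893)*(1/89536) = (54887/55893)*(1/89536) = 54887/5004435648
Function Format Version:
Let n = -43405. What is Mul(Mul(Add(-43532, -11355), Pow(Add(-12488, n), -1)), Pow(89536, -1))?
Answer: Rational(54887, 5004435648) ≈ 1.0968e-5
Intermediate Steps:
Mul(Mul(Add(-43532, -11355), Pow(Add(-12488, n), -1)), Pow(89536, -1)) = Mul(Mul(Add(-43532, -11355), Pow(Add(-12488, -43405), -1)), Pow(89536, -1)) = Mul(Mul(-54887, Pow(-55893, -1)), Rational(1, 89536)) = Mul(Mul(-54887, Rational(-1, 55893)), Rational(1, 89536)) = Mul(Rational(54887, 55893), Rational(1, 89536)) = Rational(54887, 5004435648)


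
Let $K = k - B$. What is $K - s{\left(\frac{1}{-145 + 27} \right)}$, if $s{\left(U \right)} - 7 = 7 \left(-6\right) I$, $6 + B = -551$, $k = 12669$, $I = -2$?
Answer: $13135$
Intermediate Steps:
$B = -557$ ($B = -6 - 551 = -557$)
$s{\left(U \right)} = 91$ ($s{\left(U \right)} = 7 + 7 \left(-6\right) \left(-2\right) = 7 - -84 = 7 + 84 = 91$)
$K = 13226$ ($K = 12669 - -557 = 12669 + 557 = 13226$)
$K - s{\left(\frac{1}{-145 + 27} \right)} = 13226 - 91 = 13135$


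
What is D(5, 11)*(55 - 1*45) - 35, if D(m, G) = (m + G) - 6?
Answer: 65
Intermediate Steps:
D(m, G) = -6 + G + m (D(m, G) = (G + m) - 6 = -6 + G + m)
D(5, 11)*(55 - 1*45) - 35 = (-6 + 11 + 5)*(55 - 1*45) - 35 = 10*(55 - 45) - 35 = 10*10 - 35 = 100 - 35 = 65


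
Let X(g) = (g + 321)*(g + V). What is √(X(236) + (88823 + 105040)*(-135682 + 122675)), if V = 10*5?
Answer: I*√2521416739 ≈ 50214.0*I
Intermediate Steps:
V = 50
X(g) = (50 + g)*(321 + g) (X(g) = (g + 321)*(g + 50) = (321 + g)*(50 + g) = (50 + g)*(321 + g))
√(X(236) + (88823 + 105040)*(-135682 + 122675)) = √((16050 + 236² + 371*236) + (88823 + 105040)*(-135682 + 122675)) = √((16050 + 55696 + 87556) + 193863*(-13007)) = √(159302 - 2521576041) = √(-2521416739) = I*√2521416739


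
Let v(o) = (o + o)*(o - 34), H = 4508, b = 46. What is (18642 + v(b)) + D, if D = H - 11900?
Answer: 12354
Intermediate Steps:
v(o) = 2*o*(-34 + o) (v(o) = (2*o)*(-34 + o) = 2*o*(-34 + o))
D = -7392 (D = 4508 - 11900 = -7392)
(18642 + v(b)) + D = (18642 + 2*46*(-34 + 46)) - 7392 = (18642 + 2*46*12) - 7392 = (18642 + 1104) - 7392 = 19746 - 7392 = 12354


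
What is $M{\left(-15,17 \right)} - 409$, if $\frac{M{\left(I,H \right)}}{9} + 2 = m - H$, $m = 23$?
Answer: $-373$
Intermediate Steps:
$M{\left(I,H \right)} = 189 - 9 H$ ($M{\left(I,H \right)} = -18 + 9 \left(23 - H\right) = -18 - \left(-207 + 9 H\right) = 189 - 9 H$)
$M{\left(-15,17 \right)} - 409 = \left(189 - 153\right) - 409 = 36 - 409 = -373$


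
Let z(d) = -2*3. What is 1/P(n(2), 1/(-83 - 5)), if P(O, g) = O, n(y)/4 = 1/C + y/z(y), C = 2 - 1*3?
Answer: -3/16 ≈ -0.18750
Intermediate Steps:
C = -1 (C = 2 - 3 = -1)
z(d) = -6
n(y) = -4 - 2*y/3 (n(y) = 4*(1/(-1) + y/(-6)) = 4*(1*(-1) + y*(-⅙)) = 4*(-1 - y/6) = -4 - 2*y/3)
1/P(n(2), 1/(-83 - 5)) = 1/(-4 - ⅔*2) = 1/(-4 - 4/3) = 1/(-16/3) = -3/16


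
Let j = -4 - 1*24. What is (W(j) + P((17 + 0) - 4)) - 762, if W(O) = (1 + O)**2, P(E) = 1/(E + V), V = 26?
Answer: -1286/39 ≈ -32.974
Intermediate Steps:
P(E) = 1/(26 + E) (P(E) = 1/(E + 26) = 1/(26 + E))
j = -28 (j = -4 - 24 = -28)
(W(j) + P((17 + 0) - 4)) - 762 = ((1 - 28)**2 + 1/(26 + ((17 + 0) - 4))) - 762 = ((-27)**2 + 1/(26 + (17 - 4))) - 762 = (729 + 1/(26 + 13)) - 762 = (729 + 1/39) - 762 = 28432/39 - 762 = -1286/39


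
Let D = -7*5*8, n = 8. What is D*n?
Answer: -2240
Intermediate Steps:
D = -280 (D = -35*8 = -280)
D*n = -280*8 = -2240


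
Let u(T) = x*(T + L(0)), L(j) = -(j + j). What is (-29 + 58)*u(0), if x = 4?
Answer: 0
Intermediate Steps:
L(j) = -2*j
u(T) = 4*T (u(T) = 4*(T - 2*0) = 4*(T + 0) = 4*T)
(-29 + 58)*u(0) = (-29 + 58)*(4*0) = 29*0 = 0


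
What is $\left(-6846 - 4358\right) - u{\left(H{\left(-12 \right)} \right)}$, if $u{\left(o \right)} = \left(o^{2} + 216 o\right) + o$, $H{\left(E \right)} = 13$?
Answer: $-14194$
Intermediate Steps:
$u{\left(o \right)} = o^{2} + 217 o$
$\left(-6846 - 4358\right) - u{\left(H{\left(-12 \right)} \right)} = \left(-6846 - 4358\right) - 13 \left(217 + 13\right) = \left(-6846 - 4358\right) - 13 \cdot 230 = -11204 - 2990 = -14194$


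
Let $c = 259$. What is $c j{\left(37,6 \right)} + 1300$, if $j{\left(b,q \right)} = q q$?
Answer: $10624$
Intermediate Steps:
$j{\left(b,q \right)} = q^{2}$
$c j{\left(37,6 \right)} + 1300 = 259 \cdot 6^{2} + 1300 = 259 \cdot 36 + 1300 = 9324 + 1300 = 10624$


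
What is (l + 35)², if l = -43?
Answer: 64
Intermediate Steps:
(l + 35)² = (-43 + 35)² = (-8)² = 64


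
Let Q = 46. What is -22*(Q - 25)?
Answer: -462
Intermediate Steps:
-22*(Q - 25) = -22*(46 - 25) = -22*21 = -462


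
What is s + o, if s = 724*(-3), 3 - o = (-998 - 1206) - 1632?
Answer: 1667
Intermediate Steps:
o = 3839 (o = 3 - ((-998 - 1206) - 1632) = 3 - (-2204 - 1632) = 3 - 1*(-3836) = 3 + 3836 = 3839)
s = -2172
s + o = -2172 + 3839 = 1667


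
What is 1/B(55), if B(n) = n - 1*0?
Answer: 1/55 ≈ 0.018182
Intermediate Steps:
B(n) = n (B(n) = n + 0 = n)
1/B(55) = 1/55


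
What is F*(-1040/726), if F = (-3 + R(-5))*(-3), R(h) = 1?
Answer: -1040/121 ≈ -8.5950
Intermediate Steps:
F = 6 (F = (-3 + 1)*(-3) = -2*(-3) = 6)
F*(-1040/726) = 6*(-1040/726) = 6*(-1*520/363) = 6*(-520/363) = -1040/121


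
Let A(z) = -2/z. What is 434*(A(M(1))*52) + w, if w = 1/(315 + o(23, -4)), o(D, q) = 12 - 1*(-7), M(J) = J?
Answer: -15075423/334 ≈ -45136.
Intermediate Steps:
o(D, q) = 19 (o(D, q) = 12 + 7 = 19)
w = 1/334 (w = 1/(315 + 19) = 1/334 ≈ 0.0029940)
434*(A(M(1))*52) + w = 434*(-2/1*52) + 1/334 = 434*(-2*1*52) + 1/334 = 434*(-2*52) + 1/334 = 434*(-104) + 1/334 = -45136 + 1/334 = -15075423/334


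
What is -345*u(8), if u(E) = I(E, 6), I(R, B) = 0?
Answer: 0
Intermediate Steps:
u(E) = 0
-345*u(8) = -345*0 = 0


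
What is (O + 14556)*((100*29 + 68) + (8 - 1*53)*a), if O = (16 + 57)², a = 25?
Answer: 36648055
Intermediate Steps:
O = 5329 (O = 73² = 5329)
(O + 14556)*((100*29 + 68) + (8 - 1*53)*a) = (5329 + 14556)*((100*29 + 68) + (8 - 1*53)*25) = 19885*((2900 + 68) + (8 - 53)*25) = 19885*(2968 - 45*25) = 19885*(2968 - 1125) = 19885*1843 = 36648055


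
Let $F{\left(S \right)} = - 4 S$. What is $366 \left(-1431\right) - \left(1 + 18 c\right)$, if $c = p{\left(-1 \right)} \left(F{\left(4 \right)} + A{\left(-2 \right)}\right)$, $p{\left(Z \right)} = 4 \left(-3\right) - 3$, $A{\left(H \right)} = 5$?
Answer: $-526717$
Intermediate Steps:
$p{\left(Z \right)} = -15$ ($p{\left(Z \right)} = -12 - 3 = -15$)
$c = 165$ ($c = - 15 \left(\left(-4\right) 4 + 5\right) = - 15 \left(-16 + 5\right) = \left(-15\right) \left(-11\right) = 165$)
$366 \left(-1431\right) - \left(1 + 18 c\right) = 366 \left(-1431\right) - 2971 = -523746 - 2971 = -526717$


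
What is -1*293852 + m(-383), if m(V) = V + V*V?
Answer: -147546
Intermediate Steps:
m(V) = V + V**2
-1*293852 + m(-383) = -1*293852 - 383*(1 - 383) = -293852 - 383*(-382) = -293852 + 146306 = -147546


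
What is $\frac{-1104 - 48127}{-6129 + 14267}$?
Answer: $- \frac{3787}{626} \approx -6.0495$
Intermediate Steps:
$\frac{-1104 - 48127}{-6129 + 14267} = - \frac{49231}{8138} = \left(-49231\right) \frac{1}{8138} = - \frac{3787}{626}$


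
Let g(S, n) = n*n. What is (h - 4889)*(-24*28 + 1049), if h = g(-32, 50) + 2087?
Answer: -113854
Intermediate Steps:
g(S, n) = n²
h = 4587 (h = 50² + 2087 = 2500 + 2087 = 4587)
(h - 4889)*(-24*28 + 1049) = (4587 - 4889)*(-24*28 + 1049) = -302*(-672 + 1049) = -302*377 = -113854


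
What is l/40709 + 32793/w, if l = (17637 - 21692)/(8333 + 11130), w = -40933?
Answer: -25982691706046/32432004556111 ≈ -0.80114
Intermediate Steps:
l = -4055/19463 ≈ -0.20834
l/40709 + 32793/w = -4055/19463/40709 + 32793/(-40933) = -4055/19463*1/40709 + 32793*(-1/40933) = -4055/792319267 - 32793/40933 = -25982691706046/32432004556111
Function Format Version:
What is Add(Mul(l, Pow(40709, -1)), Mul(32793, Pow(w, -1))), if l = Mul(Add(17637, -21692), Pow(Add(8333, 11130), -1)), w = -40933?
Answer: Rational(-25982691706046, 32432004556111) ≈ -0.80114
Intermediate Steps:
l = Rational(-4055, 19463) (l = Mul(-4055, Pow(19463, -1)) = Mul(-4055, Rational(1, 19463)) = Rational(-4055, 19463) ≈ -0.20834)
Add(Mul(l, Pow(40709, -1)), Mul(32793, Pow(w, -1))) = Add(Mul(Rational(-4055, 19463), Pow(40709, -1)), Mul(32793, Pow(-40933, -1))) = Add(Mul(Rational(-4055, 19463), Rational(1, 40709)), Mul(32793, Rational(-1, 40933))) = Add(Rational(-4055, 792319267), Rational(-32793, 40933)) = Rational(-25982691706046, 32432004556111)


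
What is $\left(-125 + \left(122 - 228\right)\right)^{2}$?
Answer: $53361$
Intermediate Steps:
$\left(-125 + \left(122 - 228\right)\right)^{2} = \left(-125 - 106\right)^{2} = \left(-231\right)^{2} = 53361$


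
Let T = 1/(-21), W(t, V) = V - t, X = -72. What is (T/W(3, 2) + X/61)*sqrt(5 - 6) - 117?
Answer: -117 - 1451*I/1281 ≈ -117.0 - 1.1327*I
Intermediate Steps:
T = -1/21 ≈ -0.047619
(T/W(3, 2) + X/61)*sqrt(5 - 6) - 117 = (-1/(21*(2 - 1*3)) - 72/61)*sqrt(5 - 6) - 117 = (-1/(21*(2 - 3)) - 72*1/61)*sqrt(-1) - 117 = (-1/21/(-1) - 72/61)*I - 117 = (-1/21*(-1) - 72/61)*I - 117 = (1/21 - 72/61)*I - 117 = -1451*I/1281 - 117 = -117 - 1451*I/1281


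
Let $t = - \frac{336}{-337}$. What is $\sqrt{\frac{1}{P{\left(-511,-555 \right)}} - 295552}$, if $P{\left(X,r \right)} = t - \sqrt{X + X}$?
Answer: $\sqrt{\frac{-99305135 + 99601024 i \sqrt{1022}}{336 - 337 i \sqrt{1022}}} \approx 3.0 \cdot 10^{-5} + 543.65 i$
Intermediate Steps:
$t = \frac{336}{337}$ ($t = \left(-336\right) \left(- \frac{1}{337}\right) = \frac{336}{337} \approx 0.99703$)
$P{\left(X,r \right)} = \frac{336}{337} - \sqrt{2} \sqrt{X}$ ($P{\left(X,r \right)} = \frac{336}{337} - \sqrt{X + X} = \frac{336}{337} - \sqrt{2 X} = \frac{336}{337} - \sqrt{2} \sqrt{X}$)
$\sqrt{\frac{1}{P{\left(-511,-555 \right)}} - 295552} = \sqrt{\frac{1}{\frac{336}{337} - \sqrt{2} \sqrt{-511}} - 295552} = \sqrt{\frac{1}{\frac{336}{337} - \sqrt{2} i \sqrt{511}} - 295552} = \sqrt{\frac{1}{\frac{336}{337} - i \sqrt{1022}} - 295552} = \sqrt{-295552 + \frac{1}{\frac{336}{337} - i \sqrt{1022}}}$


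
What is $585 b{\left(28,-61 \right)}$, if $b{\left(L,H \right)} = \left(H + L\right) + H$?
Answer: $-54990$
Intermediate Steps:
$b{\left(L,H \right)} = L + 2 H$
$585 b{\left(28,-61 \right)} = 585 \left(28 + 2 \left(-61\right)\right) = 585 \left(28 - 122\right) = 585 \left(-94\right) = -54990$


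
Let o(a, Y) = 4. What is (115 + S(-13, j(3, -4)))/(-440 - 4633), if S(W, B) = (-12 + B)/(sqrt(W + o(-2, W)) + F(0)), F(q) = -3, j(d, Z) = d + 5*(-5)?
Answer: -362/15219 - 17*I/15219 ≈ -0.023786 - 0.001117*I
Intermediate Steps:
j(d, Z) = -25 + d (j(d, Z) = d - 25 = -25 + d)
S(W, B) = (-12 + B)/(-3 + sqrt(4 + W)) (S(W, B) = (-12 + B)/(sqrt(W + 4) - 3) = (-12 + B)/(sqrt(4 + W) - 3) = (-12 + B)/(-3 + sqrt(4 + W)))
(115 + S(-13, j(3, -4)))/(-440 - 4633) = (115 + (-12 + (-25 + 3))/(-3 + sqrt(4 - 13)))/(-440 - 4633) = (115 + (-12 - 22)/(-3 + sqrt(-9)))/(-5073) = (115 - 34/(-3 + 3*I))*(-1/5073) = (115 + ((-3 - 3*I)/18)*(-34))*(-1/5073) = (115 - 17*(-3 - 3*I)/9)*(-1/5073) = -115/5073 + 17*(-3 - 3*I)/45657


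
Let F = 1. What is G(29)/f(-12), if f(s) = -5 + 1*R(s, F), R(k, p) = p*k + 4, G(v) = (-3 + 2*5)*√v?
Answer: -7*√29/13 ≈ -2.8997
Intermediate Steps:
G(v) = 7*√v (G(v) = (-3 + 10)*√v = 7*√v)
R(k, p) = 4 + k*p (R(k, p) = k*p + 4 = 4 + k*p)
f(s) = -1 + s (f(s) = -5 + 1*(4 + s*1) = -5 + 1*(4 + s) = -5 + (4 + s) = -1 + s)
G(29)/f(-12) = (7*√29)/(-1 - 12) = (7*√29)/(-13) = (7*√29)*(-1/13) = -7*√29/13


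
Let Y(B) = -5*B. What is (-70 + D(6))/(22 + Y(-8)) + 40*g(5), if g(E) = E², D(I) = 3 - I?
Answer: 61927/62 ≈ 998.82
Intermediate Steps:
(-70 + D(6))/(22 + Y(-8)) + 40*g(5) = (-70 + (3 - 1*6))/(22 - 5*(-8)) + 40*5² = (-70 + (3 - 6))/(22 + 40) + 40*25 = (-70 - 3)/62 + 1000 = -73*1/62 + 1000 = -73/62 + 1000 = 61927/62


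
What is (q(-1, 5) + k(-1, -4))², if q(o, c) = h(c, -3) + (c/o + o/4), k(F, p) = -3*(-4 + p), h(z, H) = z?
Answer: 9025/16 ≈ 564.06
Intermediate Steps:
k(F, p) = 12 - 3*p
q(o, c) = c + o/4 + c/o (q(o, c) = c + (c/o + o/4) = c + (o/4 + c/o) = c + o/4 + c/o)
(q(-1, 5) + k(-1, -4))² = ((5 + (¼)*(-1) + 5/(-1)) + (12 - 3*(-4)))² = ((5 - ¼ + 5*(-1)) + (12 + 12))² = ((5 - ¼ - 5) + 24)² = (-¼ + 24)² = (95/4)² = 9025/16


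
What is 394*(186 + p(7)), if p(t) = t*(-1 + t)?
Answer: 89832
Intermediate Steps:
394*(186 + p(7)) = 394*(186 + 7*(-1 + 7)) = 394*(186 + 7*6) = 394*(186 + 42) = 394*228 = 89832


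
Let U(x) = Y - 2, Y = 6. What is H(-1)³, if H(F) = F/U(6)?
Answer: -1/64 ≈ -0.015625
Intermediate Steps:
U(x) = 4 (U(x) = 6 - 2 = 4)
H(F) = F/4
H(-1)³ = ((¼)*(-1))³ = (-¼)³ = -1/64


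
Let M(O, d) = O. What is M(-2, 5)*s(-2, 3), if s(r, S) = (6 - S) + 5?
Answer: -16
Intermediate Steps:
s(r, S) = 11 - S
M(-2, 5)*s(-2, 3) = -2*(11 - 1*3) = -2*(11 - 3) = -2*8 = -16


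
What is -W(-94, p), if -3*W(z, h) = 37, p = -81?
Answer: 37/3 ≈ 12.333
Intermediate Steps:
W(z, h) = -37/3 (W(z, h) = -⅓*37 = -37/3)
-W(-94, p) = -1*(-37/3) = 37/3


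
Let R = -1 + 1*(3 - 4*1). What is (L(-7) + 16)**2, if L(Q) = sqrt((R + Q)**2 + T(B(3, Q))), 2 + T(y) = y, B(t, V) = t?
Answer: (16 + sqrt(82))**2 ≈ 627.77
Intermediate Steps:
R = -2 (R = -1 + 1*(3 - 4) = -1 + 1*(-1) = -1 - 1 = -2)
T(y) = -2 + y
L(Q) = sqrt(1 + (-2 + Q)**2) (L(Q) = sqrt((-2 + Q)**2 + (-2 + 3)) = sqrt((-2 + Q)**2 + 1) = sqrt(1 + (-2 + Q)**2))
(L(-7) + 16)**2 = (sqrt(1 + (-2 - 7)**2) + 16)**2 = (sqrt(1 + (-9)**2) + 16)**2 = (sqrt(1 + 81) + 16)**2 = (sqrt(82) + 16)**2 = (16 + sqrt(82))**2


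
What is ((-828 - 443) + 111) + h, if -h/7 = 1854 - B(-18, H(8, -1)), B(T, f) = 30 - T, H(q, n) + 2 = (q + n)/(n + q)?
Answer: -13802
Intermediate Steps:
H(q, n) = -1 (H(q, n) = -2 + (q + n)/(n + q) = -2 + (n + q)/(n + q) = -2 + 1 = -1)
h = -12642 (h = -7*(1854 - (30 - 1*(-18))) = -7*(1854 - (30 + 18)) = -7*(1854 - 1*48) = -7*(1854 - 48) = -7*1806 = -12642)
((-828 - 443) + 111) + h = ((-828 - 443) + 111) - 12642 = (-1271 + 111) - 12642 = -1160 - 12642 = -13802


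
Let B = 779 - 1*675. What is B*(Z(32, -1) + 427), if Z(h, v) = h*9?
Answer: 74360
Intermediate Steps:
Z(h, v) = 9*h
B = 104 (B = 779 - 675 = 104)
B*(Z(32, -1) + 427) = 104*(9*32 + 427) = 104*(288 + 427) = 104*715 = 74360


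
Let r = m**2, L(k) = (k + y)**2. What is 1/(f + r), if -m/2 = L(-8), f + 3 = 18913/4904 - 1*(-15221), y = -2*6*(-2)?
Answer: 4904/1360202161 ≈ 3.6053e-6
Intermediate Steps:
y = 24 (y = -12*(-2) = 24)
L(k) = (24 + k)**2 (L(k) = (k + 24)**2 = (24 + k)**2)
f = 74647985/4904 (f = -3 + (18913/4904 - 1*(-15221)) = -3 + (18913*(1/4904) + 15221) = -3 + (18913/4904 + 15221) = -3 + 74662697/4904 = 74647985/4904 ≈ 15222.)
m = -512 (m = -2*(24 - 8)**2 = -2*16**2 = -2*256 = -512)
r = 262144 (r = (-512)**2 = 262144)
1/(f + r) = 1/(74647985/4904 + 262144) = 1/(1360202161/4904) = 4904/1360202161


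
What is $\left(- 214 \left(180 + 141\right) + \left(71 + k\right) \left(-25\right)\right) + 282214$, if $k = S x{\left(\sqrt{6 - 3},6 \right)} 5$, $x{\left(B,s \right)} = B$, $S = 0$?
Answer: $211745$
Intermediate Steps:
$k = 0$ ($k = 0 \sqrt{6 - 3} \cdot 5 = 0 \sqrt{3} \cdot 5 = 0 \cdot 5 = 0$)
$\left(- 214 \left(180 + 141\right) + \left(71 + k\right) \left(-25\right)\right) + 282214 = \left(- 214 \left(180 + 141\right) + \left(71 + 0\right) \left(-25\right)\right) + 282214 = \left(\left(-214\right) 321 + 71 \left(-25\right)\right) + 282214 = \left(-68694 - 1775\right) + 282214 = -70469 + 282214 = 211745$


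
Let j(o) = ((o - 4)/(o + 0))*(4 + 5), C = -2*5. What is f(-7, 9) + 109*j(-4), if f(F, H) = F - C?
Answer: 1965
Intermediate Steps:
C = -10
f(F, H) = 10 + F (f(F, H) = F - 1*(-10) = F + 10 = 10 + F)
j(o) = 9*(-4 + o)/o (j(o) = ((-4 + o)/o)*9 = 9*(-4 + o)/o)
f(-7, 9) + 109*j(-4) = (10 - 7) + 109*(9 - 36/(-4)) = 3 + 109*(9 - 36*(-¼)) = 3 + 109*(9 + 9) = 3 + 109*18 = 3 + 1962 = 1965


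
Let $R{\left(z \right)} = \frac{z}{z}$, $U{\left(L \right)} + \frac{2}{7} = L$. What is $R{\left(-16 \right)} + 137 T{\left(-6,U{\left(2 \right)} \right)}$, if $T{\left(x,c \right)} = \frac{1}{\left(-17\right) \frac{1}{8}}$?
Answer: $- \frac{1079}{17} \approx -63.471$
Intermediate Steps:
$U{\left(L \right)} = - \frac{2}{7} + L$
$R{\left(z \right)} = 1$
$T{\left(x,c \right)} = - \frac{8}{17}$ ($T{\left(x,c \right)} = \frac{1}{\left(-17\right) \frac{1}{8}} = \frac{1}{- \frac{17}{8}} = - \frac{8}{17}$)
$R{\left(-16 \right)} + 137 T{\left(-6,U{\left(2 \right)} \right)} = 1 + 137 \left(- \frac{8}{17}\right) = 1 - \frac{1096}{17} = - \frac{1079}{17}$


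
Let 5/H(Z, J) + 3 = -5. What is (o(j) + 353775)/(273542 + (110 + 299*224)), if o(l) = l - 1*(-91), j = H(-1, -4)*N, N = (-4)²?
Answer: 88464/85157 ≈ 1.0388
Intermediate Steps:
H(Z, J) = -5/8 (H(Z, J) = 5/(-3 - 5) = 5/(-8) = 5*(-⅛) = -5/8)
N = 16
j = -10 (j = -5/8*16 = -10)
o(l) = 91 + l (o(l) = l + 91 = 91 + l)
(o(j) + 353775)/(273542 + (110 + 299*224)) = ((91 - 10) + 353775)/(273542 + (110 + 299*224)) = (81 + 353775)/(273542 + (110 + 66976)) = 353856/(273542 + 67086) = 353856/340628 = 353856*(1/340628) = 88464/85157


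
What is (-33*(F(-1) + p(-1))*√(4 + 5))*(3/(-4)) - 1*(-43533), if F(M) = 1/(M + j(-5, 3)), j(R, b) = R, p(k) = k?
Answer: 347571/8 ≈ 43446.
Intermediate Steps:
F(M) = 1/(-5 + M) (F(M) = 1/(M - 5) = 1/(-5 + M))
(-33*(F(-1) + p(-1))*√(4 + 5))*(3/(-4)) - 1*(-43533) = (-33*(1/(-5 - 1) - 1)*√(4 + 5))*(3/(-4)) - 1*(-43533) = (-33*(1/(-6) - 1)*√9)*(3*(-¼)) + 43533 = -33*(-⅙ - 1)*3*(-¾) + 43533 = -(-77)*3/2*(-¾) + 43533 = -33*(-7/2)*(-¾) + 43533 = (231/2)*(-¾) + 43533 = -693/8 + 43533 = 347571/8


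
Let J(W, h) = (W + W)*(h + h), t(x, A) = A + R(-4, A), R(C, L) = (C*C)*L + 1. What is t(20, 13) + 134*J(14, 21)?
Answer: 157806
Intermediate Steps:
R(C, L) = 1 + L*C² (R(C, L) = C²*L + 1 = L*C² + 1 = 1 + L*C²)
t(x, A) = 1 + 17*A (t(x, A) = A + (1 + A*(-4)²) = A + (1 + A*16) = A + (1 + 16*A) = 1 + 17*A)
J(W, h) = 4*W*h (J(W, h) = (2*W)*(2*h) = 4*W*h)
t(20, 13) + 134*J(14, 21) = (1 + 17*13) + 134*(4*14*21) = (1 + 221) + 134*1176 = 222 + 157584 = 157806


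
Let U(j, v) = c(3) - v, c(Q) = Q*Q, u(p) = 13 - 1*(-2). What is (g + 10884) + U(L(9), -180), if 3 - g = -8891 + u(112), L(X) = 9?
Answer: 19952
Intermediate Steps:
u(p) = 15 (u(p) = 13 + 2 = 15)
c(Q) = Q**2
U(j, v) = 9 - v (U(j, v) = 3**2 - v = 9 - v)
g = 8879 (g = 3 - (-8891 + 15) = 3 - 1*(-8876) = 3 + 8876 = 8879)
(g + 10884) + U(L(9), -180) = (8879 + 10884) + (9 - 1*(-180)) = 19763 + (9 + 180) = 19763 + 189 = 19952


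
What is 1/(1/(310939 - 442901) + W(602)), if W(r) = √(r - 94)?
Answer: 131962/8846296477551 + 34827938888*√127/8846296477551 ≈ 0.044368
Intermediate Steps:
W(r) = √(-94 + r)
1/(1/(310939 - 442901) + W(602)) = 1/(1/(310939 - 442901) + √(-94 + 602)) = 1/(1/(-131962) + √508) = 1/(-1/131962 + 2*√127)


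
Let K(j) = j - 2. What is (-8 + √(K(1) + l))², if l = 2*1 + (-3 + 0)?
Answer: (8 - I*√2)² ≈ 62.0 - 22.627*I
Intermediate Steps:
l = -1 (l = 2 - 3 = -1)
K(j) = -2 + j
(-8 + √(K(1) + l))² = (-8 + √((-2 + 1) - 1))² = (-8 + √(-1 - 1))² = (-8 + √(-2))² = (-8 + I*√2)²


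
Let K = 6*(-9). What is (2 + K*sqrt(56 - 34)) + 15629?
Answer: 15631 - 54*sqrt(22) ≈ 15378.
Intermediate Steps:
K = -54
(2 + K*sqrt(56 - 34)) + 15629 = (2 - 54*sqrt(56 - 34)) + 15629 = (2 - 54*sqrt(22)) + 15629 = 15631 - 54*sqrt(22)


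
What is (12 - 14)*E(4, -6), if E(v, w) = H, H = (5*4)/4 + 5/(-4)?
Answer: -15/2 ≈ -7.5000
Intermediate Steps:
H = 15/4 (H = 20*(¼) + 5*(-¼) = 5 - 5/4 = 15/4 ≈ 3.7500)
E(v, w) = 15/4
(12 - 14)*E(4, -6) = (12 - 14)*(15/4) = -2*15/4 = -15/2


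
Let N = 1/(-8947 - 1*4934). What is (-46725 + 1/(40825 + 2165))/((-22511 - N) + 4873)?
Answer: 9294290754623/3508457993410 ≈ 2.6491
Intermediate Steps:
N = -1/13881 (N = 1/(-8947 - 4934) = 1/(-13881) = -1/13881 ≈ -7.2041e-5)
(-46725 + 1/(40825 + 2165))/((-22511 - N) + 4873) = (-46725 + 1/(40825 + 2165))/((-22511 - 1*(-1/13881)) + 4873) = (-46725 + 1/42990)/((-22511 + 1/13881) + 4873) = (-46725 + 1/42990)/(-312475190/13881 + 4873) = -2008707749/(42990*(-244833077/13881)) = -2008707749/42990*(-13881/244833077) = 9294290754623/3508457993410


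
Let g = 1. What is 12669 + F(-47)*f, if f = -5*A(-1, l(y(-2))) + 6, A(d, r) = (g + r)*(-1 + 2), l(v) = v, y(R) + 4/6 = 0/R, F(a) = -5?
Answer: 37942/3 ≈ 12647.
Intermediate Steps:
y(R) = -⅔ (y(R) = -⅔ + 0/R = -⅔ + 0 = -⅔)
A(d, r) = 1 + r (A(d, r) = (1 + r)*(-1 + 2) = (1 + r)*1 = 1 + r)
f = 13/3 (f = -5*(1 - ⅔) + 6 = -5*⅓ + 6 = -5/3 + 6 = 13/3 ≈ 4.3333)
12669 + F(-47)*f = 12669 - 5*13/3 = 12669 - 65/3 = 37942/3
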